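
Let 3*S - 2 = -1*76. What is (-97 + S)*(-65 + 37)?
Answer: 10220/3 ≈ 3406.7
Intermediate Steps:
S = -74/3 (S = ⅔ + (-1*76)/3 = ⅔ + (⅓)*(-76) = ⅔ - 76/3 = -74/3 ≈ -24.667)
(-97 + S)*(-65 + 37) = (-97 - 74/3)*(-65 + 37) = -365/3*(-28) = 10220/3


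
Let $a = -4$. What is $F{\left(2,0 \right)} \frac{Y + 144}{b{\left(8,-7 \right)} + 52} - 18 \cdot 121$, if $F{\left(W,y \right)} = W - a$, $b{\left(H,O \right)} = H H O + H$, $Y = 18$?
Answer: $- \frac{211509}{97} \approx -2180.5$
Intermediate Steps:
$b{\left(H,O \right)} = H + O H^{2}$ ($b{\left(H,O \right)} = H^{2} O + H = O H^{2} + H = H + O H^{2}$)
$F{\left(W,y \right)} = 4 + W$ ($F{\left(W,y \right)} = W - -4 = W + 4 = 4 + W$)
$F{\left(2,0 \right)} \frac{Y + 144}{b{\left(8,-7 \right)} + 52} - 18 \cdot 121 = \left(4 + 2\right) \frac{18 + 144}{8 \left(1 + 8 \left(-7\right)\right) + 52} - 18 \cdot 121 = 6 \frac{162}{8 \left(1 - 56\right) + 52} - 2178 = 6 \frac{162}{8 \left(-55\right) + 52} - 2178 = 6 \frac{162}{-440 + 52} - 2178 = 6 \frac{162}{-388} - 2178 = 6 \cdot 162 \left(- \frac{1}{388}\right) - 2178 = 6 \left(- \frac{81}{194}\right) - 2178 = - \frac{243}{97} - 2178 = - \frac{211509}{97}$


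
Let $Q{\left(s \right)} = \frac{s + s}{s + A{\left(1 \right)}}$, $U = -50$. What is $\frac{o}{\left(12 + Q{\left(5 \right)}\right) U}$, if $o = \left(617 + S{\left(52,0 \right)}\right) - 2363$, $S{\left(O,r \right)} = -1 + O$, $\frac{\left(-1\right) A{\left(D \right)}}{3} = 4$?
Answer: $\frac{2373}{740} \approx 3.2068$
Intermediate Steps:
$A{\left(D \right)} = -12$ ($A{\left(D \right)} = \left(-3\right) 4 = -12$)
$Q{\left(s \right)} = \frac{2 s}{-12 + s}$ ($Q{\left(s \right)} = \frac{s + s}{s - 12} = \frac{2 s}{-12 + s}$)
$o = -1695$ ($o = \left(617 + \left(-1 + 52\right)\right) - 2363 = \left(617 + 51\right) - 2363 = 668 - 2363 = -1695$)
$\frac{o}{\left(12 + Q{\left(5 \right)}\right) U} = - \frac{1695}{\left(12 + 2 \cdot 5 \frac{1}{-12 + 5}\right) \left(-50\right)} = - \frac{1695}{\left(12 + 2 \cdot 5 \frac{1}{-7}\right) \left(-50\right)} = - \frac{1695}{\left(12 + 2 \cdot 5 \left(- \frac{1}{7}\right)\right) \left(-50\right)} = - \frac{1695}{\left(12 - \frac{10}{7}\right) \left(-50\right)} = - \frac{1695}{\frac{74}{7} \left(-50\right)} = - \frac{1695}{- \frac{3700}{7}} = \left(-1695\right) \left(- \frac{7}{3700}\right) = \frac{2373}{740}$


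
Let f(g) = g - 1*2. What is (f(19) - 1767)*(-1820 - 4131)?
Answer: 10414250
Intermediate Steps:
f(g) = -2 + g (f(g) = g - 2 = -2 + g)
(f(19) - 1767)*(-1820 - 4131) = ((-2 + 19) - 1767)*(-1820 - 4131) = (17 - 1767)*(-5951) = -1750*(-5951) = 10414250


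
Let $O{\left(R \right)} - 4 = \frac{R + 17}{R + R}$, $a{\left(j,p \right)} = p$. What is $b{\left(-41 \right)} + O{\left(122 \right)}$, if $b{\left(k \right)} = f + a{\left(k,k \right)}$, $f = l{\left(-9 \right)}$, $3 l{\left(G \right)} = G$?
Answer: $- \frac{9621}{244} \approx -39.43$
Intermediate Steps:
$l{\left(G \right)} = \frac{G}{3}$
$f = -3$ ($f = \frac{1}{3} \left(-9\right) = -3$)
$O{\left(R \right)} = 4 + \frac{17 + R}{2 R}$ ($O{\left(R \right)} = 4 + \frac{R + 17}{R + R} = 4 + \frac{17 + R}{2 R}$)
$b{\left(k \right)} = -3 + k$
$b{\left(-41 \right)} + O{\left(122 \right)} = \left(-3 - 41\right) + \frac{17 + 9 \cdot 122}{2 \cdot 122} = -44 + \frac{1}{2} \cdot \frac{1}{122} \left(17 + 1098\right) = -44 + \frac{1}{2} \cdot \frac{1}{122} \cdot 1115 = -44 + \frac{1115}{244} = - \frac{9621}{244}$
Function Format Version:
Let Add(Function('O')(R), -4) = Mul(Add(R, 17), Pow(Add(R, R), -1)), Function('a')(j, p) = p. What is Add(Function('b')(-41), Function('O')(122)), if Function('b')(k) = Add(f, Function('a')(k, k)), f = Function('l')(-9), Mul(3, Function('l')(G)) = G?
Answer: Rational(-9621, 244) ≈ -39.430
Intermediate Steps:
Function('l')(G) = Mul(Rational(1, 3), G)
f = -3 (f = Mul(Rational(1, 3), -9) = -3)
Function('O')(R) = Add(4, Mul(Rational(1, 2), Pow(R, -1), Add(17, R))) (Function('O')(R) = Add(4, Mul(Add(R, 17), Pow(Add(R, R), -1))) = Add(4, Mul(Add(17, R), Pow(Mul(2, R), -1))) = Add(4, Mul(Add(17, R), Mul(Rational(1, 2), Pow(R, -1)))) = Add(4, Mul(Rational(1, 2), Pow(R, -1), Add(17, R))))
Function('b')(k) = Add(-3, k)
Add(Function('b')(-41), Function('O')(122)) = Add(Add(-3, -41), Mul(Rational(1, 2), Pow(122, -1), Add(17, Mul(9, 122)))) = Add(-44, Mul(Rational(1, 2), Rational(1, 122), Add(17, 1098))) = Add(-44, Mul(Rational(1, 2), Rational(1, 122), 1115)) = Add(-44, Rational(1115, 244)) = Rational(-9621, 244)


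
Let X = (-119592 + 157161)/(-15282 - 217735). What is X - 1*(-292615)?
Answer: 68184231886/233017 ≈ 2.9262e+5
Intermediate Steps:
X = -37569/233017 (X = 37569/(-233017) = 37569*(-1/233017) = -37569/233017 ≈ -0.16123)
X - 1*(-292615) = -37569/233017 - 1*(-292615) = -37569/233017 + 292615 = 68184231886/233017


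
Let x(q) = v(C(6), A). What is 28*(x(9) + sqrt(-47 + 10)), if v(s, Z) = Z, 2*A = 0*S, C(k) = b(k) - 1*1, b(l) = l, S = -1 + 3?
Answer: 28*I*sqrt(37) ≈ 170.32*I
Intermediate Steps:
S = 2
C(k) = -1 + k (C(k) = k - 1*1 = k - 1 = -1 + k)
A = 0 (A = (0*2)/2 = (1/2)*0 = 0)
x(q) = 0
28*(x(9) + sqrt(-47 + 10)) = 28*(0 + sqrt(-47 + 10)) = 28*(0 + sqrt(-37)) = 28*(0 + I*sqrt(37)) = 28*(I*sqrt(37)) = 28*I*sqrt(37)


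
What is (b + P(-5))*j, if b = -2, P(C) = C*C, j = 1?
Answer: 23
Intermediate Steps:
P(C) = C²
(b + P(-5))*j = (-2 + (-5)²)*1 = (-2 + 25)*1 = 23*1 = 23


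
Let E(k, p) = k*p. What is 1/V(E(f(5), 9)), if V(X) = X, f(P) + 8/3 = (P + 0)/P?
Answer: -1/15 ≈ -0.066667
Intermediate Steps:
f(P) = -5/3 (f(P) = -8/3 + (P + 0)/P = -8/3 + P/P = -8/3 + 1 = -5/3)
1/V(E(f(5), 9)) = 1/(-5/3*9) = 1/(-15) = -1/15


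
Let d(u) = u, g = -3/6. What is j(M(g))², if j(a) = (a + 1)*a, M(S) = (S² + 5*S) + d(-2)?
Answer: 48841/256 ≈ 190.79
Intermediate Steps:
g = -½ (g = -3*⅙ = -½ ≈ -0.50000)
M(S) = -2 + S² + 5*S (M(S) = (S² + 5*S) - 2 = -2 + S² + 5*S)
j(a) = a*(1 + a) (j(a) = (1 + a)*a = a*(1 + a))
j(M(g))² = ((-2 + (-½)² + 5*(-½))*(1 + (-2 + (-½)² + 5*(-½))))² = ((-2 + ¼ - 5/2)*(1 + (-2 + ¼ - 5/2)))² = (-17*(1 - 17/4)/4)² = (-17/4*(-13/4))² = (221/16)² = 48841/256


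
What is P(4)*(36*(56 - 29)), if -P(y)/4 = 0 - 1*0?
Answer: 0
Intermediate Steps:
P(y) = 0 (P(y) = -4*(0 - 1*0) = -4*(0 + 0) = -4*0 = 0)
P(4)*(36*(56 - 29)) = 0*(36*(56 - 29)) = 0*(36*27) = 0*972 = 0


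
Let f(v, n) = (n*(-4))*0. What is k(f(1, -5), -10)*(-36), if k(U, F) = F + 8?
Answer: 72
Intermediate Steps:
f(v, n) = 0 (f(v, n) = -4*n*0 = 0)
k(U, F) = 8 + F
k(f(1, -5), -10)*(-36) = (8 - 10)*(-36) = -2*(-36) = 72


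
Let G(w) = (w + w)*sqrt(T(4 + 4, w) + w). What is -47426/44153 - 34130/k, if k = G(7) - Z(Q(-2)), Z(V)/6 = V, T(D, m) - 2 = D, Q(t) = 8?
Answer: -18095491162/11347321 - 119455*sqrt(17)/257 ≈ -3511.1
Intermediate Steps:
T(D, m) = 2 + D
Z(V) = 6*V
G(w) = 2*w*sqrt(10 + w) (G(w) = (w + w)*sqrt((2 + (4 + 4)) + w) = (2*w)*sqrt((2 + 8) + w) = (2*w)*sqrt(10 + w) = 2*w*sqrt(10 + w))
k = -48 + 14*sqrt(17) (k = 2*7*sqrt(10 + 7) - 6*8 = 2*7*sqrt(17) - 1*48 = 14*sqrt(17) - 48 = -48 + 14*sqrt(17) ≈ 9.7235)
-47426/44153 - 34130/k = -47426/44153 - 34130/(-48 + 14*sqrt(17))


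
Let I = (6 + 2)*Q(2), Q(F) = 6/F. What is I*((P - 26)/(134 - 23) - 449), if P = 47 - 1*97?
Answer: -399320/37 ≈ -10792.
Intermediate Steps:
P = -50 (P = 47 - 97 = -50)
I = 24 (I = (6 + 2)*(6/2) = 8*(6*(½)) = 8*3 = 24)
I*((P - 26)/(134 - 23) - 449) = 24*((-50 - 26)/(134 - 23) - 449) = 24*(-76/111 - 449) = 24*(-49915/111) = -399320/37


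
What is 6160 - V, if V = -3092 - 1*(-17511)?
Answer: -8259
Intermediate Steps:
V = 14419 (V = -3092 + 17511 = 14419)
6160 - V = 6160 - 1*14419 = 6160 - 14419 = -8259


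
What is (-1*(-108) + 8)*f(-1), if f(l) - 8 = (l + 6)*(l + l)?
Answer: -232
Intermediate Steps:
f(l) = 8 + 2*l*(6 + l) (f(l) = 8 + (l + 6)*(l + l) = 8 + (6 + l)*(2*l) = 8 + 2*l*(6 + l))
(-1*(-108) + 8)*f(-1) = (-1*(-108) + 8)*(8 + 2*(-1)**2 + 12*(-1)) = (108 + 8)*(8 + 2*1 - 12) = 116*(8 + 2 - 12) = 116*(-2) = -232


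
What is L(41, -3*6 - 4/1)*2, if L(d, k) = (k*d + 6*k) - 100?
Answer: -2268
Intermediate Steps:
L(d, k) = -100 + 6*k + d*k (L(d, k) = (d*k + 6*k) - 100 = (6*k + d*k) - 100 = -100 + 6*k + d*k)
L(41, -3*6 - 4/1)*2 = (-100 + 6*(-3*6 - 4/1) + 41*(-3*6 - 4/1))*2 = (-100 + 6*(-18 - 4*1) + 41*(-18 - 4*1))*2 = (-100 + 6*(-18 - 4) + 41*(-18 - 4))*2 = (-100 + 6*(-22) + 41*(-22))*2 = (-100 - 132 - 902)*2 = -1134*2 = -2268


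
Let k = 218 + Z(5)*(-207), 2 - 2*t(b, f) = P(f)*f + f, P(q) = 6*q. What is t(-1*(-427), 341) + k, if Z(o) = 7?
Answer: -700487/2 ≈ -3.5024e+5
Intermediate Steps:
t(b, f) = 1 - 3*f**2 - f/2 (t(b, f) = 1 - ((6*f)*f + f)/2 = 1 - (6*f**2 + f)/2 = 1 - (f + 6*f**2)/2 = 1 + (-3*f**2 - f/2) = 1 - 3*f**2 - f/2)
k = -1231 (k = 218 + 7*(-207) = 218 - 1449 = -1231)
t(-1*(-427), 341) + k = (1 - 3*341**2 - 1/2*341) - 1231 = (1 - 3*116281 - 341/2) - 1231 = (1 - 348843 - 341/2) - 1231 = -698025/2 - 1231 = -700487/2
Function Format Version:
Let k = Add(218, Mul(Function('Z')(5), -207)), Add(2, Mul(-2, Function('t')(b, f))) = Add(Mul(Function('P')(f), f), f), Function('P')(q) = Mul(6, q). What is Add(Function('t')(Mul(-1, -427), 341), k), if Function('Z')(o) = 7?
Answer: Rational(-700487, 2) ≈ -3.5024e+5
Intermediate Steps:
Function('t')(b, f) = Add(1, Mul(-3, Pow(f, 2)), Mul(Rational(-1, 2), f)) (Function('t')(b, f) = Add(1, Mul(Rational(-1, 2), Add(Mul(Mul(6, f), f), f))) = Add(1, Mul(Rational(-1, 2), Add(Mul(6, Pow(f, 2)), f))) = Add(1, Mul(Rational(-1, 2), Add(f, Mul(6, Pow(f, 2))))) = Add(1, Add(Mul(-3, Pow(f, 2)), Mul(Rational(-1, 2), f))) = Add(1, Mul(-3, Pow(f, 2)), Mul(Rational(-1, 2), f)))
k = -1231 (k = Add(218, Mul(7, -207)) = Add(218, -1449) = -1231)
Add(Function('t')(Mul(-1, -427), 341), k) = Add(Add(1, Mul(-3, Pow(341, 2)), Mul(Rational(-1, 2), 341)), -1231) = Add(Add(1, Mul(-3, 116281), Rational(-341, 2)), -1231) = Add(Add(1, -348843, Rational(-341, 2)), -1231) = Add(Rational(-698025, 2), -1231) = Rational(-700487, 2)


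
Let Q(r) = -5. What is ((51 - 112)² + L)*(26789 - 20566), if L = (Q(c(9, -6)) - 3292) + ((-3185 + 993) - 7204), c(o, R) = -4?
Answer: -55832756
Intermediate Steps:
L = -12693 (L = (-5 - 3292) + ((-3185 + 993) - 7204) = -3297 + (-2192 - 7204) = -3297 - 9396 = -12693)
((51 - 112)² + L)*(26789 - 20566) = ((51 - 112)² - 12693)*(26789 - 20566) = ((-61)² - 12693)*6223 = (3721 - 12693)*6223 = -8972*6223 = -55832756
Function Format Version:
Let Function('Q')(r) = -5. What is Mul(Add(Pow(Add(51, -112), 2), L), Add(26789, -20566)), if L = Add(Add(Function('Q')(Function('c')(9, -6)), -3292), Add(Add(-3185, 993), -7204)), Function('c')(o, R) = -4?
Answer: -55832756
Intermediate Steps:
L = -12693 (L = Add(Add(-5, -3292), Add(Add(-3185, 993), -7204)) = Add(-3297, Add(-2192, -7204)) = Add(-3297, -9396) = -12693)
Mul(Add(Pow(Add(51, -112), 2), L), Add(26789, -20566)) = Mul(Add(Pow(Add(51, -112), 2), -12693), Add(26789, -20566)) = Mul(Add(Pow(-61, 2), -12693), 6223) = Mul(Add(3721, -12693), 6223) = Mul(-8972, 6223) = -55832756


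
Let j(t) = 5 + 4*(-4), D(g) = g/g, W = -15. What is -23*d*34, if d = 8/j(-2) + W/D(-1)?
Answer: 135286/11 ≈ 12299.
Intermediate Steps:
D(g) = 1
j(t) = -11 (j(t) = 5 - 16 = -11)
d = -173/11 (d = 8/(-11) - 15/1 = 8*(-1/11) - 15*1 = -8/11 - 15 = -173/11 ≈ -15.727)
-23*d*34 = -23*(-173/11)*34 = (3979/11)*34 = 135286/11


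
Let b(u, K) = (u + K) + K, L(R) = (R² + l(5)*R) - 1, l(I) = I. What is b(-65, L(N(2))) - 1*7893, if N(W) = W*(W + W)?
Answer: -7752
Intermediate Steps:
N(W) = 2*W² (N(W) = W*(2*W) = 2*W²)
L(R) = -1 + R² + 5*R (L(R) = (R² + 5*R) - 1 = -1 + R² + 5*R)
b(u, K) = u + 2*K (b(u, K) = (K + u) + K = u + 2*K)
b(-65, L(N(2))) - 1*7893 = (-65 + 2*(-1 + (2*2²)² + 5*(2*2²))) - 1*7893 = (-65 + 2*(-1 + (2*4)² + 5*(2*4))) - 7893 = (-65 + 2*(-1 + 8² + 5*8)) - 7893 = (-65 + 2*(-1 + 64 + 40)) - 7893 = (-65 + 2*103) - 7893 = (-65 + 206) - 7893 = 141 - 7893 = -7752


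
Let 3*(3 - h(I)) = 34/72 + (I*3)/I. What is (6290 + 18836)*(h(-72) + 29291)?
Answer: 39744646001/54 ≈ 7.3601e+8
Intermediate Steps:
h(I) = 199/108 (h(I) = 3 - (34/72 + (I*3)/I)/3 = 3 - (34*(1/72) + (3*I)/I)/3 = 3 - (17/36 + 3)/3 = 3 - 1/3*125/36 = 3 - 125/108 = 199/108)
(6290 + 18836)*(h(-72) + 29291) = (6290 + 18836)*(199/108 + 29291) = 25126*(3163627/108) = 39744646001/54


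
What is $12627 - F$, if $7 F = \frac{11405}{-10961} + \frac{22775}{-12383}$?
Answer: $\frac{11997435403397}{950110441} \approx 12627.0$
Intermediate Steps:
$F = - \frac{390864890}{950110441}$ ($F = \frac{\frac{11405}{-10961} + \frac{22775}{-12383}}{7} = \frac{11405 \left(- \frac{1}{10961}\right) + 22775 \left(- \frac{1}{12383}\right)}{7} = \frac{- \frac{11405}{10961} - \frac{22775}{12383}}{7} = \frac{1}{7} \left(- \frac{390864890}{135730063}\right) = - \frac{390864890}{950110441} \approx -0.41139$)
$12627 - F = 12627 - - \frac{390864890}{950110441} = 12627 + \frac{390864890}{950110441} = \frac{11997435403397}{950110441}$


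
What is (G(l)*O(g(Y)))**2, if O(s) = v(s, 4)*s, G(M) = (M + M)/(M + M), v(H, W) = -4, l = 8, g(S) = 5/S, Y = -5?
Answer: 16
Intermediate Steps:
G(M) = 1 (G(M) = (2*M)/((2*M)) = (2*M)*(1/(2*M)) = 1)
O(s) = -4*s
(G(l)*O(g(Y)))**2 = (1*(-20/(-5)))**2 = (1*(-20*(-1)/5))**2 = (1*(-4*(-1)))**2 = (1*4)**2 = 4**2 = 16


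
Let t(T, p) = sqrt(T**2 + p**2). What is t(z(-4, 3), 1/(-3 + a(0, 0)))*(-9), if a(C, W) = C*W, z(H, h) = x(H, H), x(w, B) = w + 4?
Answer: -3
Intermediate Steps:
x(w, B) = 4 + w
z(H, h) = 4 + H
t(z(-4, 3), 1/(-3 + a(0, 0)))*(-9) = sqrt((4 - 4)**2 + (1/(-3 + 0*0))**2)*(-9) = sqrt(0**2 + (1/(-3 + 0))**2)*(-9) = sqrt(0 + (1/(-3))**2)*(-9) = sqrt(0 + (-1/3)**2)*(-9) = sqrt(0 + 1/9)*(-9) = sqrt(1/9)*(-9) = (1/3)*(-9) = -3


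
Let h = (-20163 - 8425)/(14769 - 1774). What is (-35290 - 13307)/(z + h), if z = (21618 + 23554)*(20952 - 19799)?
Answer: -631518015/676822662832 ≈ -0.00093306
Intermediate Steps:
z = 52083316 (z = 45172*1153 = 52083316)
h = -28588/12995 ≈ -2.1999
(-35290 - 13307)/(z + h) = (-35290 - 13307)/(52083316 - 28588/12995) = -48597/676822662832/12995 = -48597*12995/676822662832 = -631518015/676822662832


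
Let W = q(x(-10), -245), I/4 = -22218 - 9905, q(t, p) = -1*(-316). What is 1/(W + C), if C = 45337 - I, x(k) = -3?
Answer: 1/174145 ≈ 5.7423e-6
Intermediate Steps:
q(t, p) = 316
I = -128492 (I = 4*(-22218 - 9905) = 4*(-32123) = -128492)
C = 173829 (C = 45337 - 1*(-128492) = 45337 + 128492 = 173829)
W = 316
1/(W + C) = 1/(316 + 173829) = 1/174145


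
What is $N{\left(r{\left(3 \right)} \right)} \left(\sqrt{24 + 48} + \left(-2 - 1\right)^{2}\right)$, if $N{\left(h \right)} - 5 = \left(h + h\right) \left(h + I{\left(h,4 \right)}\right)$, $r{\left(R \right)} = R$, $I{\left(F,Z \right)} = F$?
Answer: $369 + 246 \sqrt{2} \approx 716.9$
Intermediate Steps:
$N{\left(h \right)} = 5 + 4 h^{2}$ ($N{\left(h \right)} = 5 + \left(h + h\right) \left(h + h\right) = 5 + 2 h 2 h = 5 + 4 h^{2}$)
$N{\left(r{\left(3 \right)} \right)} \left(\sqrt{24 + 48} + \left(-2 - 1\right)^{2}\right) = \left(5 + 4 \cdot 3^{2}\right) \left(\sqrt{24 + 48} + \left(-2 - 1\right)^{2}\right) = \left(5 + 4 \cdot 9\right) \left(\sqrt{72} + \left(-3\right)^{2}\right) = \left(5 + 36\right) \left(6 \sqrt{2} + 9\right) = 41 \left(9 + 6 \sqrt{2}\right) = 369 + 246 \sqrt{2}$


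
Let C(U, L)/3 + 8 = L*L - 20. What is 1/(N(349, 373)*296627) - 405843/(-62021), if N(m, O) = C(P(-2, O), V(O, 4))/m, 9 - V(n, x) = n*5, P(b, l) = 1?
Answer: 1244063096427972893/190117945368570708 ≈ 6.5436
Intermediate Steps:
V(n, x) = 9 - 5*n (V(n, x) = 9 - n*5 = 9 - 5*n)
C(U, L) = -84 + 3*L² (C(U, L) = -24 + 3*(L*L - 20) = -24 + 3*(L² - 20) = -24 + 3*(-20 + L²) = -24 + (-60 + 3*L²) = -84 + 3*L²)
N(m, O) = (-84 + 3*(9 - 5*O)²)/m
1/(N(349, 373)*296627) - 405843/(-62021) = 1/((3*(-28 + (-9 + 5*373)²)/349)*296627) - 405843/(-62021) = (1/296627)/(3*(1/349)*(-28 + (-9 + 1865)²)) - 405843*(-1/62021) = (1/296627)/(3*(1/349)*(-28 + 1856²)) + 405843/62021 = (1/296627)/(3*(1/349)*(-28 + 3444736)) + 405843/62021 = (1/296627)/(3*(1/349)*3444708) + 405843/62021 = (1/296627)/(10334124/349) + 405843/62021 = (349/10334124)*(1/296627) + 405843/62021 = 349/3065380199748 + 405843/62021 = 1244063096427972893/190117945368570708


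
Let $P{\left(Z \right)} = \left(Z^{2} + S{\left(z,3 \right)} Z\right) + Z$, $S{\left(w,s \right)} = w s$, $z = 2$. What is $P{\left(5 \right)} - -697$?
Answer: $757$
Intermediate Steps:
$S{\left(w,s \right)} = s w$
$P{\left(Z \right)} = Z^{2} + 7 Z$ ($P{\left(Z \right)} = \left(Z^{2} + 3 \cdot 2 Z\right) + Z = \left(Z^{2} + 6 Z\right) + Z = Z^{2} + 7 Z$)
$P{\left(5 \right)} - -697 = 5 \left(7 + 5\right) - -697 = 5 \cdot 12 + 697 = 60 + 697 = 757$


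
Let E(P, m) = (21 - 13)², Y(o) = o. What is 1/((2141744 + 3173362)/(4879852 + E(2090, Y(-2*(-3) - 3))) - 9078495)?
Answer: -2439958/22151143845657 ≈ -1.1015e-7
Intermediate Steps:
E(P, m) = 64 (E(P, m) = 8² = 64)
1/((2141744 + 3173362)/(4879852 + E(2090, Y(-2*(-3) - 3))) - 9078495) = 1/((2141744 + 3173362)/(4879852 + 64) - 9078495) = 1/(5315106/4879916 - 9078495) = 1/(5315106*(1/4879916) - 9078495) = 1/(2657553/2439958 - 9078495) = 1/(-22151143845657/2439958) = -2439958/22151143845657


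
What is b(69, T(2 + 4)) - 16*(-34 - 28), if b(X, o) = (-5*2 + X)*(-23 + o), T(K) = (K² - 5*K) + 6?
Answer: 343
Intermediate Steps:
T(K) = 6 + K² - 5*K
b(X, o) = (-23 + o)*(-10 + X) (b(X, o) = (-10 + X)*(-23 + o) = (-23 + o)*(-10 + X))
b(69, T(2 + 4)) - 16*(-34 - 28) = (230 - 23*69 - 10*(6 + (2 + 4)² - 5*(2 + 4)) + 69*(6 + (2 + 4)² - 5*(2 + 4))) - 16*(-34 - 28) = (230 - 1587 - 10*(6 + 6² - 5*6) + 69*(6 + 6² - 5*6)) - 16*(-62) = (230 - 1587 - 10*(6 + 36 - 30) + 69*(6 + 36 - 30)) + 992 = (230 - 1587 - 10*12 + 69*12) + 992 = (230 - 1587 - 120 + 828) + 992 = -649 + 992 = 343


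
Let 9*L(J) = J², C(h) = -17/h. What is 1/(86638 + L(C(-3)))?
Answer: 81/7017967 ≈ 1.1542e-5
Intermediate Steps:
L(J) = J²/9
1/(86638 + L(C(-3))) = 1/(86638 + (-17/(-3))²/9) = 1/(86638 + (-17*(-⅓))²/9) = 1/(86638 + (17/3)²/9) = 1/(86638 + (⅑)*(289/9)) = 1/(86638 + 289/81) = 1/(7017967/81) = 81/7017967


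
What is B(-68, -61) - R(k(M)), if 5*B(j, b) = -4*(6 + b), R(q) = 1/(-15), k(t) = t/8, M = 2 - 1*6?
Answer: 661/15 ≈ 44.067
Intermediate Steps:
M = -4 (M = 2 - 6 = -4)
k(t) = t/8 (k(t) = t*(⅛) = t/8)
R(q) = -1/15
B(j, b) = -24/5 - 4*b/5 (B(j, b) = (-4*(6 + b))/5 = (-24 - 4*b)/5 = -24/5 - 4*b/5)
B(-68, -61) - R(k(M)) = (-24/5 - ⅘*(-61)) - 1*(-1/15) = (-24/5 + 244/5) + 1/15 = 44 + 1/15 = 661/15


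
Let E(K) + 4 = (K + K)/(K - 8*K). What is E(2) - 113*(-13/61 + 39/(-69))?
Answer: 821682/9821 ≈ 83.666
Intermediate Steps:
E(K) = -30/7 (E(K) = -4 + (K + K)/(K - 8*K) = -4 + (2*K)/((-7*K)) = -4 + (2*K)*(-1/(7*K)) = -4 - 2/7 = -30/7)
E(2) - 113*(-13/61 + 39/(-69)) = -30/7 - 113*(-13/61 + 39/(-69)) = -30/7 - 113*(-13*1/61 + 39*(-1/69)) = -30/7 - 113*(-13/61 - 13/23) = -30/7 - 113*(-1092/1403) = -30/7 + 123396/1403 = 821682/9821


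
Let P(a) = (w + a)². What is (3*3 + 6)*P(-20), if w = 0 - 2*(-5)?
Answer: 1500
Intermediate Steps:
w = 10 (w = 0 + 10 = 10)
P(a) = (10 + a)²
(3*3 + 6)*P(-20) = (3*3 + 6)*(10 - 20)² = (9 + 6)*(-10)² = 15*100 = 1500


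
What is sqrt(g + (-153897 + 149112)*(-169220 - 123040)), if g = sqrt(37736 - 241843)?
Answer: sqrt(1398464100 + I*sqrt(204107)) ≈ 37396.0 + 0.e-2*I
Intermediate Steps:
g = I*sqrt(204107) (g = sqrt(-204107) = I*sqrt(204107) ≈ 451.78*I)
sqrt(g + (-153897 + 149112)*(-169220 - 123040)) = sqrt(I*sqrt(204107) + (-153897 + 149112)*(-169220 - 123040)) = sqrt(I*sqrt(204107) - 4785*(-292260)) = sqrt(I*sqrt(204107) + 1398464100) = sqrt(1398464100 + I*sqrt(204107))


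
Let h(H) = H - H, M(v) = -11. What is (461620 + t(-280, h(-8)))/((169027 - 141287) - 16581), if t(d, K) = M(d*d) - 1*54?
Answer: 461555/11159 ≈ 41.362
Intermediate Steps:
h(H) = 0
t(d, K) = -65 (t(d, K) = -11 - 1*54 = -11 - 54 = -65)
(461620 + t(-280, h(-8)))/((169027 - 141287) - 16581) = (461620 - 65)/((169027 - 141287) - 16581) = 461555/(27740 - 16581) = 461555/11159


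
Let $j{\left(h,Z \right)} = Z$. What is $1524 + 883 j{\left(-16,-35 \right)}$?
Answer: $-29381$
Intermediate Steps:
$1524 + 883 j{\left(-16,-35 \right)} = 1524 + 883 \left(-35\right) = 1524 - 30905 = -29381$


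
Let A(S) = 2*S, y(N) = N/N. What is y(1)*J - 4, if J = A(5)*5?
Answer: 46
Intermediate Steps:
y(N) = 1
J = 50 (J = (2*5)*5 = 10*5 = 50)
y(1)*J - 4 = 1*50 - 4 = 50 - 4 = 46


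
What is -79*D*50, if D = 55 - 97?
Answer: 165900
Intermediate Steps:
D = -42
-79*D*50 = -79*(-42)*50 = 3318*50 = 165900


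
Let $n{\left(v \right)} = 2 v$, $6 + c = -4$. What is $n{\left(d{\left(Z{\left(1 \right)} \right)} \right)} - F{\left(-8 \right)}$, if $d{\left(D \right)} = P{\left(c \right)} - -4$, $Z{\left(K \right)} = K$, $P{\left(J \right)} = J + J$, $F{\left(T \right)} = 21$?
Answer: $-53$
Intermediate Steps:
$c = -10$ ($c = -6 - 4 = -10$)
$P{\left(J \right)} = 2 J$
$d{\left(D \right)} = -16$ ($d{\left(D \right)} = 2 \left(-10\right) - -4 = -20 + 4 = -16$)
$n{\left(d{\left(Z{\left(1 \right)} \right)} \right)} - F{\left(-8 \right)} = 2 \left(-16\right) - 21 = -32 - 21 = -53$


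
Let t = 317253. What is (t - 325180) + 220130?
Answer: 212203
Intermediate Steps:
(t - 325180) + 220130 = (317253 - 325180) + 220130 = -7927 + 220130 = 212203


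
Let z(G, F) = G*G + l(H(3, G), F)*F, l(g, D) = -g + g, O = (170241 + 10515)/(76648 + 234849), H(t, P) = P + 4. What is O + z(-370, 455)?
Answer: 42644120056/311497 ≈ 1.3690e+5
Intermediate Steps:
H(t, P) = 4 + P
O = 180756/311497 ≈ 0.58028
l(g, D) = 0
z(G, F) = G**2 (z(G, F) = G*G + 0*F = G**2 + 0 = G**2)
O + z(-370, 455) = 180756/311497 + (-370)**2 = 180756/311497 + 136900 = 42644120056/311497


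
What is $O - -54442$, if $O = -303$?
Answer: $54139$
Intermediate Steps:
$O - -54442 = -303 - -54442 = -303 + 54442 = 54139$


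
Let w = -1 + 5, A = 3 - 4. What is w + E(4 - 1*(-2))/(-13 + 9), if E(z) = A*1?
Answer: 17/4 ≈ 4.2500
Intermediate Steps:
A = -1
w = 4
E(z) = -1 (E(z) = -1*1 = -1)
w + E(4 - 1*(-2))/(-13 + 9) = 4 - 1/(-13 + 9) = 4 - 1/(-4) = 4 - 1*(-1/4) = 4 + 1/4 = 17/4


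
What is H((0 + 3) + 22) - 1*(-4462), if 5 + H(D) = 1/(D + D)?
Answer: 222851/50 ≈ 4457.0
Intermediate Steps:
H(D) = -5 + 1/(2*D) (H(D) = -5 + 1/(D + D) = -5 + 1/(2*D))
H((0 + 3) + 22) - 1*(-4462) = (-5 + 1/(2*((0 + 3) + 22))) - 1*(-4462) = (-5 + 1/(2*(3 + 22))) + 4462 = (-5 + (½)/25) + 4462 = (-5 + (½)*(1/25)) + 4462 = (-5 + 1/50) + 4462 = -249/50 + 4462 = 222851/50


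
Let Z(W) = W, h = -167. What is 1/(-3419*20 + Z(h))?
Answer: -1/68547 ≈ -1.4589e-5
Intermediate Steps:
1/(-3419*20 + Z(h)) = 1/(-3419*20 - 167) = 1/(-68380 - 167) = 1/(-68547) = -1/68547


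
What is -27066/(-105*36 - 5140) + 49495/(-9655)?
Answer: -18017317/8612260 ≈ -2.0921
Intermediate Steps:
-27066/(-105*36 - 5140) + 49495/(-9655) = -27066/(-3780 - 5140) + 49495*(-1/9655) = -27066/(-8920) - 9899/1931 = -27066*(-1/8920) - 9899/1931 = 13533/4460 - 9899/1931 = -18017317/8612260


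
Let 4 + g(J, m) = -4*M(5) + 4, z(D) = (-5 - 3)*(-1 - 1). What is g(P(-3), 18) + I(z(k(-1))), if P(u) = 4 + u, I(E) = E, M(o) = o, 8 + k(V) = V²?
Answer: -4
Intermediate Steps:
k(V) = -8 + V²
z(D) = 16 (z(D) = -8*(-2) = 16)
g(J, m) = -20 (g(J, m) = -4 + (-4*5 + 4) = -4 + (-20 + 4) = -4 - 16 = -20)
g(P(-3), 18) + I(z(k(-1))) = -20 + 16 = -4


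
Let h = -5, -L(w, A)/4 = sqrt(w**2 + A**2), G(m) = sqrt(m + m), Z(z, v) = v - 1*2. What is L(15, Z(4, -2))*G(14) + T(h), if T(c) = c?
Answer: -5 - 8*sqrt(1687) ≈ -333.58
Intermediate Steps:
Z(z, v) = -2 + v (Z(z, v) = v - 2 = -2 + v)
G(m) = sqrt(2)*sqrt(m) (G(m) = sqrt(2*m) = sqrt(2)*sqrt(m))
L(w, A) = -4*sqrt(A**2 + w**2) (L(w, A) = -4*sqrt(w**2 + A**2) = -4*sqrt(A**2 + w**2))
L(15, Z(4, -2))*G(14) + T(h) = (-4*sqrt((-2 - 2)**2 + 15**2))*(sqrt(2)*sqrt(14)) - 5 = (-4*sqrt((-4)**2 + 225))*(2*sqrt(7)) - 5 = (-4*sqrt(16 + 225))*(2*sqrt(7)) - 5 = (-4*sqrt(241))*(2*sqrt(7)) - 5 = -8*sqrt(1687) - 5 = -5 - 8*sqrt(1687)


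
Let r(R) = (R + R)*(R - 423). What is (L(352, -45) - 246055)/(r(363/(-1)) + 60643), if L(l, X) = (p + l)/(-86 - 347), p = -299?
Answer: -106541868/273343807 ≈ -0.38977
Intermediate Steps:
L(l, X) = 299/433 - l/433 (L(l, X) = (-299 + l)/(-86 - 347) = (-299 + l)/(-433) = (-299 + l)*(-1/433) = 299/433 - l/433)
r(R) = 2*R*(-423 + R) (r(R) = (2*R)*(-423 + R) = 2*R*(-423 + R))
(L(352, -45) - 246055)/(r(363/(-1)) + 60643) = ((299/433 - 1/433*352) - 246055)/(2*(363/(-1))*(-423 + 363/(-1)) + 60643) = ((299/433 - 352/433) - 246055)/(2*(363*(-1))*(-423 + 363*(-1)) + 60643) = (-53/433 - 246055)/(2*(-363)*(-423 - 363) + 60643) = -106541868/(433*(2*(-363)*(-786) + 60643)) = -106541868/(433*(570636 + 60643)) = -106541868/433/631279 = -106541868/433*1/631279 = -106541868/273343807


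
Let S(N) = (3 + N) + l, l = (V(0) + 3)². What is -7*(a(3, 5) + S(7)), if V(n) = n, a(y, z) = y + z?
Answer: -189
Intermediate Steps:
l = 9 (l = (0 + 3)² = 3² = 9)
S(N) = 12 + N (S(N) = (3 + N) + 9 = 12 + N)
-7*(a(3, 5) + S(7)) = -7*((3 + 5) + (12 + 7)) = -7*(8 + 19) = -7*27 = -189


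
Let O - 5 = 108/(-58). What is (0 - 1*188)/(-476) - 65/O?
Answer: -2418/119 ≈ -20.319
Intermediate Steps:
O = 91/29 (O = 5 + 108/(-58) = 5 + 108*(-1/58) = 5 - 54/29 = 91/29 ≈ 3.1379)
(0 - 1*188)/(-476) - 65/O = (0 - 1*188)/(-476) - 65/91/29 = (0 - 188)*(-1/476) - 65*29/91 = -188*(-1/476) - 145/7 = 47/119 - 145/7 = -2418/119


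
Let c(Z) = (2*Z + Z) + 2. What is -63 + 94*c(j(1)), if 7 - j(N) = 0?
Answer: 2099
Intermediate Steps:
j(N) = 7 (j(N) = 7 - 1*0 = 7 + 0 = 7)
c(Z) = 2 + 3*Z (c(Z) = 3*Z + 2 = 2 + 3*Z)
-63 + 94*c(j(1)) = -63 + 94*(2 + 3*7) = -63 + 94*(2 + 21) = -63 + 94*23 = -63 + 2162 = 2099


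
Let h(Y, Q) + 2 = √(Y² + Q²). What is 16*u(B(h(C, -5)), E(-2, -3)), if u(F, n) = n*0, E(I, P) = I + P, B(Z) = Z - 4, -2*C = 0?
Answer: 0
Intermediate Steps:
C = 0 (C = -½*0 = 0)
h(Y, Q) = -2 + √(Q² + Y²) (h(Y, Q) = -2 + √(Y² + Q²) = -2 + √(Q² + Y²))
B(Z) = -4 + Z
u(F, n) = 0
16*u(B(h(C, -5)), E(-2, -3)) = 16*0 = 0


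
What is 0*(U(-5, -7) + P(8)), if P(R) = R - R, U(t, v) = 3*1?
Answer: 0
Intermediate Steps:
U(t, v) = 3
P(R) = 0
0*(U(-5, -7) + P(8)) = 0*(3 + 0) = 0*3 = 0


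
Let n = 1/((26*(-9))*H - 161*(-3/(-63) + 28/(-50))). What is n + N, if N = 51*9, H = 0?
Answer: 2839908/6187 ≈ 459.01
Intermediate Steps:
N = 459
n = 75/6187 (n = 1/((26*(-9))*0 - 161*(-3/(-63) + 28/(-50))) = 1/(-234*0 - 161*(-3*(-1/63) + 28*(-1/50))) = 1/(0 - 161*(1/21 - 14/25)) = 1/(0 - 161*(-269/525)) = 1/(0 + 6187/75) = 1/(6187/75) = 75/6187 ≈ 0.012122)
n + N = 75/6187 + 459 = 2839908/6187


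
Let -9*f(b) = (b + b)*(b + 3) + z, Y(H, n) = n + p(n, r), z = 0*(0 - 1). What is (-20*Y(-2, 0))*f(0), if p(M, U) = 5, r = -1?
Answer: 0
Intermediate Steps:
z = 0 (z = 0*(-1) = 0)
Y(H, n) = 5 + n (Y(H, n) = n + 5 = 5 + n)
f(b) = -2*b*(3 + b)/9 (f(b) = -((b + b)*(b + 3) + 0)/9 = -((2*b)*(3 + b) + 0)/9 = -(2*b*(3 + b) + 0)/9 = -2*b*(3 + b)/9)
(-20*Y(-2, 0))*f(0) = (-20*(5 + 0))*((2/9)*0*(-3 - 1*0)) = (-20*5)*((2/9)*0*(-3 + 0)) = -200*0*(-3)/9 = -100*0 = 0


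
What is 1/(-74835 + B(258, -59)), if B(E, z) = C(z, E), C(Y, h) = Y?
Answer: -1/74894 ≈ -1.3352e-5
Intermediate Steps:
B(E, z) = z
1/(-74835 + B(258, -59)) = 1/(-74835 - 59) = 1/(-74894) = -1/74894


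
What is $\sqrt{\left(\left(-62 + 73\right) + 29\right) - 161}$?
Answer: $11 i \approx 11.0 i$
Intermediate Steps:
$\sqrt{\left(\left(-62 + 73\right) + 29\right) - 161} = \sqrt{\left(11 + 29\right) - 161} = \sqrt{40 - 161} = \sqrt{-121} = 11 i$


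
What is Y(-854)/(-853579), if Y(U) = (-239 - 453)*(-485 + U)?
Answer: -926588/853579 ≈ -1.0855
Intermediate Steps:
Y(U) = 335620 - 692*U (Y(U) = -692*(-485 + U) = 335620 - 692*U)
Y(-854)/(-853579) = (335620 - 692*(-854))/(-853579) = (335620 + 590968)*(-1/853579) = 926588*(-1/853579) = -926588/853579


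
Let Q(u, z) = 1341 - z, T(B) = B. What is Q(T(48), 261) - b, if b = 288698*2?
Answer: -576316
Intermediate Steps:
b = 577396
Q(T(48), 261) - b = (1341 - 1*261) - 1*577396 = (1341 - 261) - 577396 = 1080 - 577396 = -576316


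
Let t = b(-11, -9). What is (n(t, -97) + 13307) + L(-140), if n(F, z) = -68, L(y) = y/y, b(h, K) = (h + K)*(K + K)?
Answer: 13240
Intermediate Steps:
b(h, K) = 2*K*(K + h) (b(h, K) = (K + h)*(2*K) = 2*K*(K + h))
t = 360 (t = 2*(-9)*(-9 - 11) = 2*(-9)*(-20) = 360)
L(y) = 1
(n(t, -97) + 13307) + L(-140) = (-68 + 13307) + 1 = 13239 + 1 = 13240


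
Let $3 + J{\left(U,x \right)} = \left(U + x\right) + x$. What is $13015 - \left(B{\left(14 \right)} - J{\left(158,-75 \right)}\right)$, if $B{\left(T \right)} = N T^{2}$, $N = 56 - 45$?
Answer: $10864$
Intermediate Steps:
$N = 11$ ($N = 56 - 45 = 11$)
$B{\left(T \right)} = 11 T^{2}$
$J{\left(U,x \right)} = -3 + U + 2 x$ ($J{\left(U,x \right)} = -3 + \left(\left(U + x\right) + x\right) = -3 + \left(U + 2 x\right) = -3 + U + 2 x$)
$13015 - \left(B{\left(14 \right)} - J{\left(158,-75 \right)}\right) = 13015 - \left(11 \cdot 14^{2} - \left(-3 + 158 + 2 \left(-75\right)\right)\right) = 13015 - \left(11 \cdot 196 - \left(-3 + 158 - 150\right)\right) = 13015 - \left(2156 - 5\right) = 13015 - 2151 = 10864$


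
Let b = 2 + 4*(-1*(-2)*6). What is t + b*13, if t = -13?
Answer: 637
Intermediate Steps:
b = 50 (b = 2 + 4*(2*6) = 2 + 4*12 = 2 + 48 = 50)
t + b*13 = -13 + 50*13 = -13 + 650 = 637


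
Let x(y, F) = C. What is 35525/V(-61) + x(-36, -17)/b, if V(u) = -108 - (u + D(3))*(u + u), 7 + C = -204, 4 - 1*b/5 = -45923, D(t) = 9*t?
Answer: -1165525913/139618080 ≈ -8.3480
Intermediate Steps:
b = 229635 (b = 20 - 5*(-45923) = 20 + 229615 = 229635)
C = -211 (C = -7 - 204 = -211)
x(y, F) = -211
V(u) = -108 - 2*u*(27 + u) (V(u) = -108 - (u + 9*3)*(u + u) = -108 - (u + 27)*2*u = -108 - (27 + u)*2*u = -108 - 2*u*(27 + u))
35525/V(-61) + x(-36, -17)/b = 35525/(-108 - 54*(-61) - 2*(-61)²) - 211/229635 = 35525/(-108 + 3294 - 2*3721) - 211*1/229635 = 35525/(-108 + 3294 - 7442) - 211/229635 = 35525/(-4256) - 211/229635 = 35525*(-1/4256) - 211/229635 = -5075/608 - 211/229635 = -1165525913/139618080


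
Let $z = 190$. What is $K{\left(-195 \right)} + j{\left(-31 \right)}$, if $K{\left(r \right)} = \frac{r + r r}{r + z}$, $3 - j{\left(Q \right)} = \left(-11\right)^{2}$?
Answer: $-7684$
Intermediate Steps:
$j{\left(Q \right)} = -118$ ($j{\left(Q \right)} = 3 - \left(-11\right)^{2} = 3 - 121 = -118$)
$K{\left(r \right)} = \frac{r + r^{2}}{190 + r}$ ($K{\left(r \right)} = \frac{r + r r}{r + 190} = \frac{r + r^{2}}{190 + r}$)
$K{\left(-195 \right)} + j{\left(-31 \right)} = - \frac{195 \left(1 - 195\right)}{190 - 195} - 118 = \left(-195\right) \frac{1}{-5} \left(-194\right) - 118 = \left(-195\right) \left(- \frac{1}{5}\right) \left(-194\right) - 118 = -7566 - 118 = -7684$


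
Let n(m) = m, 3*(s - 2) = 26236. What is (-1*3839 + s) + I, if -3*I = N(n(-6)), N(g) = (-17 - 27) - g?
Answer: 4921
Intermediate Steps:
s = 26242/3 (s = 2 + (1/3)*26236 = 2 + 26236/3 = 26242/3 ≈ 8747.3)
N(g) = -44 - g
I = 38/3 (I = -(-44 - 1*(-6))/3 = -(-44 + 6)/3 = -1/3*(-38) = 38/3 ≈ 12.667)
(-1*3839 + s) + I = (-1*3839 + 26242/3) + 38/3 = (-3839 + 26242/3) + 38/3 = 14725/3 + 38/3 = 4921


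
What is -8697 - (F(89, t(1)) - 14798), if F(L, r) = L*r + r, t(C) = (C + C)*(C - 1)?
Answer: 6101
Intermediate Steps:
t(C) = 2*C*(-1 + C) (t(C) = (2*C)*(-1 + C) = 2*C*(-1 + C))
F(L, r) = r + L*r
-8697 - (F(89, t(1)) - 14798) = -8697 - ((2*1*(-1 + 1))*(1 + 89) - 14798) = -8697 - ((2*1*0)*90 - 14798) = -8697 - (0*90 - 14798) = -8697 - (0 - 14798) = -8697 - 1*(-14798) = -8697 + 14798 = 6101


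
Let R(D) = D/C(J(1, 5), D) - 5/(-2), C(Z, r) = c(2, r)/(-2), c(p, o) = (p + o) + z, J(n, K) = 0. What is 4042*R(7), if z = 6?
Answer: 94987/15 ≈ 6332.5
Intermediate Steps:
c(p, o) = 6 + o + p (c(p, o) = (p + o) + 6 = (o + p) + 6 = 6 + o + p)
C(Z, r) = -4 - r/2 (C(Z, r) = (6 + r + 2)/(-2) = (8 + r)*(-1/2) = -4 - r/2)
R(D) = 5/2 + D/(-4 - D/2) (R(D) = D/(-4 - D/2) - 5/(-2) = D/(-4 - D/2) - 5*(-1/2) = D/(-4 - D/2) + 5/2 = 5/2 + D/(-4 - D/2))
4042*R(7) = 4042*((40 + 7)/(2*(8 + 7))) = 4042*((1/2)*47/15) = 4042*((1/2)*(1/15)*47) = 4042*(47/30) = 94987/15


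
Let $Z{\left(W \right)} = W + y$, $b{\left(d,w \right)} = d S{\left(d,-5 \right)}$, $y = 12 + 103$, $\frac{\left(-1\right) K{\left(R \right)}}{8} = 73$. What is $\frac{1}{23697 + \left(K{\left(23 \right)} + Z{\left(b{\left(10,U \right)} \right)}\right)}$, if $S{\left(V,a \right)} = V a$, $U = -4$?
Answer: $\frac{1}{22728} \approx 4.3999 \cdot 10^{-5}$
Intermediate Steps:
$K{\left(R \right)} = -584$ ($K{\left(R \right)} = \left(-8\right) 73 = -584$)
$y = 115$
$b{\left(d,w \right)} = - 5 d^{2}$ ($b{\left(d,w \right)} = d d \left(-5\right) = d \left(- 5 d\right) = - 5 d^{2}$)
$Z{\left(W \right)} = 115 + W$ ($Z{\left(W \right)} = W + 115 = 115 + W$)
$\frac{1}{23697 + \left(K{\left(23 \right)} + Z{\left(b{\left(10,U \right)} \right)}\right)} = \frac{1}{23697 - \left(469 + 500\right)} = \frac{1}{23697 + \left(-584 + \left(115 - 500\right)\right)} = \frac{1}{23697 - 969} = \frac{1}{22728}$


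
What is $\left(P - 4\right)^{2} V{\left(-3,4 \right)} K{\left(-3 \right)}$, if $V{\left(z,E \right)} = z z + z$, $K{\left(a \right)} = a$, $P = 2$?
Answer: $-72$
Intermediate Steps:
$V{\left(z,E \right)} = z + z^{2}$ ($V{\left(z,E \right)} = z^{2} + z = z + z^{2}$)
$\left(P - 4\right)^{2} V{\left(-3,4 \right)} K{\left(-3 \right)} = \left(2 - 4\right)^{2} \left(- 3 \left(1 - 3\right)\right) \left(-3\right) = \left(-2\right)^{2} \left(\left(-3\right) \left(-2\right)\right) \left(-3\right) = 4 \cdot 6 \left(-3\right) = 24 \left(-3\right) = -72$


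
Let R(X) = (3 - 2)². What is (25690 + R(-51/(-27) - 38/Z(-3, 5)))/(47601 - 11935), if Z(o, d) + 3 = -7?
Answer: 25691/35666 ≈ 0.72032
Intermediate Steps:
Z(o, d) = -10 (Z(o, d) = -3 - 7 = -10)
R(X) = 1 (R(X) = 1² = 1)
(25690 + R(-51/(-27) - 38/Z(-3, 5)))/(47601 - 11935) = (25690 + 1)/(47601 - 11935) = 25691/35666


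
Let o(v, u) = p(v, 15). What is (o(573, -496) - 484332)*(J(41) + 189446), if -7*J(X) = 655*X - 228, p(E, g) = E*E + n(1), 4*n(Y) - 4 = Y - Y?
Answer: -28960545570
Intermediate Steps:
n(Y) = 1 (n(Y) = 1 + (Y - Y)/4 = 1 + (¼)*0 = 1 + 0 = 1)
p(E, g) = 1 + E² (p(E, g) = E*E + 1 = E² + 1 = 1 + E²)
o(v, u) = 1 + v²
J(X) = 228/7 - 655*X/7 (J(X) = -(655*X - 228)/7 = -(-228 + 655*X)/7 = 228/7 - 655*X/7)
(o(573, -496) - 484332)*(J(41) + 189446) = ((1 + 573²) - 484332)*((228/7 - 655/7*41) + 189446) = ((1 + 328329) - 484332)*((228/7 - 26855/7) + 189446) = (328330 - 484332)*(-26627/7 + 189446) = -156002*1299495/7 = -28960545570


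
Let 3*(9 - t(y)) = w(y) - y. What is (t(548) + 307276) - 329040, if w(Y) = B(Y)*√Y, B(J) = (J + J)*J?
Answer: -64717/3 - 1201216*√137/3 ≈ -4.7082e+6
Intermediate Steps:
B(J) = 2*J² (B(J) = (2*J)*J = 2*J²)
w(Y) = 2*Y^(5/2) (w(Y) = (2*Y²)*√Y = 2*Y^(5/2))
t(y) = 9 - 2*y^(5/2)/3 + y/3 (t(y) = 9 - (2*y^(5/2) - y)/3 = 9 - (-y + 2*y^(5/2))/3 = 9 + (-2*y^(5/2)/3 + y/3) = 9 - 2*y^(5/2)/3 + y/3)
(t(548) + 307276) - 329040 = ((9 - 1201216*√137/3 + (⅓)*548) + 307276) - 329040 = ((9 - 1201216*√137/3 + 548/3) + 307276) - 329040 = ((575/3 - 1201216*√137/3) + 307276) - 329040 = (922403/3 - 1201216*√137/3) - 329040 = -64717/3 - 1201216*√137/3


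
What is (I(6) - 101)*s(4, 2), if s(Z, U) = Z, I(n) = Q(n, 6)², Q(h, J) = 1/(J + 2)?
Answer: -6463/16 ≈ -403.94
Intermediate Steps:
Q(h, J) = 1/(2 + J)
I(n) = 1/64 (I(n) = (1/(2 + 6))² = (1/8)² = (⅛)² = 1/64)
(I(6) - 101)*s(4, 2) = (1/64 - 101)*4 = -6463/64*4 = -6463/16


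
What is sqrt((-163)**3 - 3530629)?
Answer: 8*I*sqrt(122834) ≈ 2803.8*I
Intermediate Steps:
sqrt((-163)**3 - 3530629) = sqrt(-4330747 - 3530629) = sqrt(-7861376) = 8*I*sqrt(122834)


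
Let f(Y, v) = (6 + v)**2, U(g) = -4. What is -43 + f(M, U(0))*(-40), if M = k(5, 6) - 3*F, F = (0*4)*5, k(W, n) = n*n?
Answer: -203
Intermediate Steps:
k(W, n) = n**2
F = 0 (F = 0*5 = 0)
M = 36 (M = 6**2 - 3*0 = 36 + 0 = 36)
-43 + f(M, U(0))*(-40) = -43 + (6 - 4)**2*(-40) = -43 + 2**2*(-40) = -43 + 4*(-40) = -43 - 160 = -203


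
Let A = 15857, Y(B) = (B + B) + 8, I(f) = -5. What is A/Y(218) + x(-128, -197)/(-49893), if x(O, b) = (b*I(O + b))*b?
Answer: 97478809/2461388 ≈ 39.603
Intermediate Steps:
Y(B) = 8 + 2*B (Y(B) = 2*B + 8 = 8 + 2*B)
x(O, b) = -5*b**2 (x(O, b) = (b*(-5))*b = (-5*b)*b = -5*b**2)
A/Y(218) + x(-128, -197)/(-49893) = 15857/(8 + 2*218) - 5*(-197)**2/(-49893) = 15857/(8 + 436) - 5*38809*(-1/49893) = 15857/444 - 194045*(-1/49893) = 15857*(1/444) + 194045/49893 = 15857/444 + 194045/49893 = 97478809/2461388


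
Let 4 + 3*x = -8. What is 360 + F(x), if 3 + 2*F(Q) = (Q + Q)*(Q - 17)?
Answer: 885/2 ≈ 442.50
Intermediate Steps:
x = -4 (x = -4/3 + (⅓)*(-8) = -4/3 - 8/3 = -4)
F(Q) = -3/2 + Q*(-17 + Q) (F(Q) = -3/2 + ((Q + Q)*(Q - 17))/2 = -3/2 + ((2*Q)*(-17 + Q))/2 = -3/2 + (2*Q*(-17 + Q))/2 = -3/2 + Q*(-17 + Q))
360 + F(x) = 360 + (-3/2 + (-4)² - 17*(-4)) = 360 + (-3/2 + 16 + 68) = 360 + 165/2 = 885/2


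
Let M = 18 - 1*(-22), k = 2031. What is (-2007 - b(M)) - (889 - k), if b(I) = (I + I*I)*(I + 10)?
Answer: -82865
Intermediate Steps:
M = 40 (M = 18 + 22 = 40)
b(I) = (10 + I)*(I + I²) (b(I) = (I + I²)*(10 + I) = (10 + I)*(I + I²))
(-2007 - b(M)) - (889 - k) = (-2007 - 40*(10 + 40² + 11*40)) - (889 - 1*2031) = (-2007 - 40*(10 + 1600 + 440)) - (889 - 2031) = (-2007 - 40*2050) - 1*(-1142) = (-2007 - 1*82000) + 1142 = (-2007 - 82000) + 1142 = -84007 + 1142 = -82865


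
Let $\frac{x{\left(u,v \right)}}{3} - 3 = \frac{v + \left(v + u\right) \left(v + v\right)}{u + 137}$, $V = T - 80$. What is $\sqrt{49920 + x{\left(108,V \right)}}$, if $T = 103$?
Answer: $\frac{8 \sqrt{957090}}{35} \approx 223.61$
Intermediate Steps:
$V = 23$ ($V = 103 - 80 = 23$)
$x{\left(u,v \right)} = 9 + \frac{3 \left(v + 2 v \left(u + v\right)\right)}{137 + u}$ ($x{\left(u,v \right)} = 9 + 3 \frac{v + \left(v + u\right) \left(v + v\right)}{u + 137} = 9 + 3 \frac{v + \left(u + v\right) 2 v}{137 + u} = 9 + 3 \frac{v + 2 v \left(u + v\right)}{137 + u} = 9 + \frac{3 \left(v + 2 v \left(u + v\right)\right)}{137 + u}$)
$\sqrt{49920 + x{\left(108,V \right)}} = \sqrt{49920 + \frac{3 \left(411 + 23 + 2 \cdot 23^{2} + 3 \cdot 108 + 2 \cdot 108 \cdot 23\right)}{137 + 108}} = \sqrt{49920 + \frac{3 \left(411 + 23 + 2 \cdot 529 + 324 + 4968\right)}{245}} = \sqrt{49920 + 3 \cdot \frac{1}{245} \left(411 + 23 + 1058 + 324 + 4968\right)} = \sqrt{49920 + 3 \cdot \frac{1}{245} \cdot 6784} = \sqrt{49920 + \frac{20352}{245}} = \sqrt{\frac{12250752}{245}} = \frac{8 \sqrt{957090}}{35}$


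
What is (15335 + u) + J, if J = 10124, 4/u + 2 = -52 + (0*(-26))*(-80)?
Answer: 687391/27 ≈ 25459.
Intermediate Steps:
u = -2/27 (u = 4/(-2 + (-52 + (0*(-26))*(-80))) = 4/(-2 + (-52 + 0*(-80))) = 4/(-2 + (-52 + 0)) = 4/(-2 - 52) = 4/(-54) = 4*(-1/54) = -2/27 ≈ -0.074074)
(15335 + u) + J = (15335 - 2/27) + 10124 = 414043/27 + 10124 = 687391/27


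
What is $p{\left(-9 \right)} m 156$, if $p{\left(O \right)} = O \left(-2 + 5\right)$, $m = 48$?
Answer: $-202176$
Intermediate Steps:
$p{\left(O \right)} = 3 O$ ($p{\left(O \right)} = O 3 = 3 O$)
$p{\left(-9 \right)} m 156 = 3 \left(-9\right) 48 \cdot 156 = \left(-27\right) 48 \cdot 156 = \left(-1296\right) 156 = -202176$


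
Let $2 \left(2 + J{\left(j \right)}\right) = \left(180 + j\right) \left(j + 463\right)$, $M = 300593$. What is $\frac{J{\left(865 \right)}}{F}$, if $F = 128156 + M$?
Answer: $\frac{693878}{428749} \approx 1.6184$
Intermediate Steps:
$J{\left(j \right)} = -2 + \frac{\left(180 + j\right) \left(463 + j\right)}{2}$ ($J{\left(j \right)} = -2 + \frac{\left(180 + j\right) \left(j + 463\right)}{2} = -2 + \frac{\left(180 + j\right) \left(463 + j\right)}{2}$)
$F = 428749$ ($F = 128156 + 300593 = 428749$)
$\frac{J{\left(865 \right)}}{F} = \frac{41668 + \frac{865^{2}}{2} + \frac{643}{2} \cdot 865}{428749} = \left(41668 + \frac{1}{2} \cdot 748225 + \frac{556195}{2}\right) \frac{1}{428749} = \left(41668 + \frac{748225}{2} + \frac{556195}{2}\right) \frac{1}{428749} = 693878 \cdot \frac{1}{428749} = \frac{693878}{428749}$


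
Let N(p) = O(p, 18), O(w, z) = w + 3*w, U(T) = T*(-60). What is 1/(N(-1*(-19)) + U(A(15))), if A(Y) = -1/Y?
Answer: 1/80 ≈ 0.012500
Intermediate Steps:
U(T) = -60*T
O(w, z) = 4*w
N(p) = 4*p
1/(N(-1*(-19)) + U(A(15))) = 1/(4*(-1*(-19)) - (-60)/15) = 1/(4*19 - (-60)/15) = 1/(76 - 60*(-1/15)) = 1/(76 + 4) = 1/80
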